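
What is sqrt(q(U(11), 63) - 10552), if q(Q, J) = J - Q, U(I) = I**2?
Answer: I*sqrt(10610) ≈ 103.0*I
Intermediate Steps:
sqrt(q(U(11), 63) - 10552) = sqrt((63 - 1*11**2) - 10552) = sqrt((63 - 1*121) - 10552) = sqrt((63 - 121) - 10552) = sqrt(-58 - 10552) = sqrt(-10610) = I*sqrt(10610)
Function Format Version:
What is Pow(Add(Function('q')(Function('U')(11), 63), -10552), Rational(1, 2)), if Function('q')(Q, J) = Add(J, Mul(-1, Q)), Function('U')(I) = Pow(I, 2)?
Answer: Mul(I, Pow(10610, Rational(1, 2))) ≈ Mul(103.00, I)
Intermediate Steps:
Pow(Add(Function('q')(Function('U')(11), 63), -10552), Rational(1, 2)) = Pow(Add(Add(63, Mul(-1, Pow(11, 2))), -10552), Rational(1, 2)) = Pow(Add(Add(63, Mul(-1, 121)), -10552), Rational(1, 2)) = Pow(Add(Add(63, -121), -10552), Rational(1, 2)) = Pow(Add(-58, -10552), Rational(1, 2)) = Pow(-10610, Rational(1, 2)) = Mul(I, Pow(10610, Rational(1, 2)))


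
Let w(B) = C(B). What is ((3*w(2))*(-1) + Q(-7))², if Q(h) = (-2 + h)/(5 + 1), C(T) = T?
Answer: 225/4 ≈ 56.250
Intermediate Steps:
w(B) = B
Q(h) = -⅓ + h/6 (Q(h) = (-2 + h)/6 = (-2 + h)*(⅙) = -⅓ + h/6)
((3*w(2))*(-1) + Q(-7))² = ((3*2)*(-1) + (-⅓ + (⅙)*(-7)))² = (6*(-1) + (-⅓ - 7/6))² = (-6 - 3/2)² = (-15/2)² = 225/4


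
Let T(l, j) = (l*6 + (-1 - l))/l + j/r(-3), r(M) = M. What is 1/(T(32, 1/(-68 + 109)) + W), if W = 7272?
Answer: 3936/28642117 ≈ 0.00013742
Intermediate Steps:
T(l, j) = -j/3 + (-1 + 5*l)/l (T(l, j) = (l*6 + (-1 - l))/l + j/(-3) = (6*l + (-1 - l))/l + j*(-1/3) = (-1 + 5*l)/l - j/3 = -j/3 + (-1 + 5*l)/l)
1/(T(32, 1/(-68 + 109)) + W) = 1/((5 - 1/32 - 1/(3*(-68 + 109))) + 7272) = 1/((5 - 1*1/32 - 1/3/41) + 7272) = 1/((5 - 1/32 - 1/3*1/41) + 7272) = 1/((5 - 1/32 - 1/123) + 7272) = 1/(19525/3936 + 7272) = 1/(28642117/3936) = 3936/28642117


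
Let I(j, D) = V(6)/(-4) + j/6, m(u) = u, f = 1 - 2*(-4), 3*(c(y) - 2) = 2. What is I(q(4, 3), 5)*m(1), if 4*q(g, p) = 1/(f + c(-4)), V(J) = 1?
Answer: -69/280 ≈ -0.24643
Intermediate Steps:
c(y) = 8/3 (c(y) = 2 + (⅓)*2 = 2 + ⅔ = 8/3)
f = 9 (f = 1 + 8 = 9)
q(g, p) = 3/140 (q(g, p) = 1/(4*(9 + 8/3)) = 1/(4*(35/3)) = (¼)*(3/35) = 3/140)
I(j, D) = -¼ + j/6 (I(j, D) = 1/(-4) + j/6 = 1*(-¼) + j*(⅙) = -¼ + j/6)
I(q(4, 3), 5)*m(1) = (-¼ + (⅙)*(3/140))*1 = (-¼ + 1/280)*1 = -69/280*1 = -69/280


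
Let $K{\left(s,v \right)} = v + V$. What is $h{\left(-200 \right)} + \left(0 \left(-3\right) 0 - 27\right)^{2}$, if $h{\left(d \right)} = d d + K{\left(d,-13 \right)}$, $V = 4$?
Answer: $40720$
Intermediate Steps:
$K{\left(s,v \right)} = 4 + v$ ($K{\left(s,v \right)} = v + 4 = 4 + v$)
$h{\left(d \right)} = -9 + d^{2}$ ($h{\left(d \right)} = d d + \left(4 - 13\right) = d^{2} - 9 = -9 + d^{2}$)
$h{\left(-200 \right)} + \left(0 \left(-3\right) 0 - 27\right)^{2} = \left(-9 + \left(-200\right)^{2}\right) + \left(0 \left(-3\right) 0 - 27\right)^{2} = \left(-9 + 40000\right) + \left(0 \cdot 0 - 27\right)^{2} = 39991 + \left(0 - 27\right)^{2} = 39991 + \left(-27\right)^{2} = 39991 + 729 = 40720$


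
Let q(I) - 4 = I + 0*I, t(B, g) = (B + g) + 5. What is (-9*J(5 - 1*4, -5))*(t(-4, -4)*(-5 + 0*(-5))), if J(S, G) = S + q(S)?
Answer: -810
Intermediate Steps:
t(B, g) = 5 + B + g
q(I) = 4 + I (q(I) = 4 + (I + 0*I) = 4 + (I + 0) = 4 + I)
J(S, G) = 4 + 2*S (J(S, G) = S + (4 + S) = 4 + 2*S)
(-9*J(5 - 1*4, -5))*(t(-4, -4)*(-5 + 0*(-5))) = (-9*(4 + 2*(5 - 1*4)))*((5 - 4 - 4)*(-5 + 0*(-5))) = (-9*(4 + 2*(5 - 4)))*(-3*(-5 + 0)) = (-9*(4 + 2*1))*(-3*(-5)) = -9*(4 + 2)*15 = -9*6*15 = -54*15 = -810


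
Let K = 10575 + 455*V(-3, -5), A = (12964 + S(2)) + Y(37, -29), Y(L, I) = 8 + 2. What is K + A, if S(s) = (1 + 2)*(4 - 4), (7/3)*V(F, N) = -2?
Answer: 23159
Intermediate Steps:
Y(L, I) = 10
V(F, N) = -6/7 (V(F, N) = (3/7)*(-2) = -6/7)
S(s) = 0 (S(s) = 3*0 = 0)
A = 12974 (A = (12964 + 0) + 10 = 12964 + 10 = 12974)
K = 10185 (K = 10575 + 455*(-6/7) = 10575 - 390 = 10185)
K + A = 10185 + 12974 = 23159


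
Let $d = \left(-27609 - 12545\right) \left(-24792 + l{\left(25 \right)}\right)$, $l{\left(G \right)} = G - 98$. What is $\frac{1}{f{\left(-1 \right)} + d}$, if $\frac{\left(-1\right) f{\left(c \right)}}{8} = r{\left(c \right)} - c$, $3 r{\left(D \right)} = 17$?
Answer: $\frac{3}{2995287470} \approx 1.0016 \cdot 10^{-9}$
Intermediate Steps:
$r{\left(D \right)} = \frac{17}{3}$ ($r{\left(D \right)} = \frac{1}{3} \cdot 17 = \frac{17}{3}$)
$l{\left(G \right)} = -98 + G$ ($l{\left(G \right)} = G - 98 = -98 + G$)
$f{\left(c \right)} = - \frac{136}{3} + 8 c$ ($f{\left(c \right)} = - 8 \left(\frac{17}{3} - c\right) = - \frac{136}{3} + 8 c$)
$d = 998429210$ ($d = \left(-27609 - 12545\right) \left(-24792 + \left(-98 + 25\right)\right) = - 40154 \left(-24792 - 73\right) = \left(-40154\right) \left(-24865\right) = 998429210$)
$\frac{1}{f{\left(-1 \right)} + d} = \frac{1}{\left(- \frac{136}{3} + 8 \left(-1\right)\right) + 998429210} = \frac{1}{\left(- \frac{136}{3} - 8\right) + 998429210} = \frac{1}{- \frac{160}{3} + 998429210} = \frac{1}{\frac{2995287470}{3}} = \frac{3}{2995287470}$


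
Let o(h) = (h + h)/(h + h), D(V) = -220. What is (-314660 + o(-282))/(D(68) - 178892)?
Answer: 314659/179112 ≈ 1.7568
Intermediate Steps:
o(h) = 1 (o(h) = (2*h)/((2*h)) = (2*h)*(1/(2*h)) = 1)
(-314660 + o(-282))/(D(68) - 178892) = (-314660 + 1)/(-220 - 178892) = -314659/(-179112) = -314659*(-1/179112) = 314659/179112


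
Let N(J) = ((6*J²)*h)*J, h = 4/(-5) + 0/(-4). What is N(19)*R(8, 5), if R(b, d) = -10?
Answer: 329232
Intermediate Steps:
h = -⅘ (h = 4*(-⅕) + 0*(-¼) = -⅘ + 0 = -⅘ ≈ -0.80000)
N(J) = -24*J³/5 (N(J) = ((6*J²)*(-⅘))*J = (-24*J²/5)*J = -24*J³/5)
N(19)*R(8, 5) = -24/5*19³*(-10) = -24/5*6859*(-10) = -164616/5*(-10) = 329232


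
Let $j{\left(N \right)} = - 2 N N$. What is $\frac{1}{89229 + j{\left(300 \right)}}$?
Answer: $- \frac{1}{90771} \approx -1.1017 \cdot 10^{-5}$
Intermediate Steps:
$j{\left(N \right)} = - 2 N^{2}$
$\frac{1}{89229 + j{\left(300 \right)}} = \frac{1}{89229 - 2 \cdot 300^{2}} = \frac{1}{89229 - 180000} = \frac{1}{-90771} = - \frac{1}{90771}$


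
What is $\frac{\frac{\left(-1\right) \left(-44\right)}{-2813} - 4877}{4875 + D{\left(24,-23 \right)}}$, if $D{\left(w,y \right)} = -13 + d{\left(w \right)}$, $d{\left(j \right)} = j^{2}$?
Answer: $- \frac{13719045}{15297094} \approx -0.89684$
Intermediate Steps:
$D{\left(w,y \right)} = -13 + w^{2}$
$\frac{\frac{\left(-1\right) \left(-44\right)}{-2813} - 4877}{4875 + D{\left(24,-23 \right)}} = \frac{\frac{\left(-1\right) \left(-44\right)}{-2813} - 4877}{4875 - \left(13 - 24^{2}\right)} = \frac{44 \left(- \frac{1}{2813}\right) - 4877}{4875 + \left(-13 + 576\right)} = \frac{- \frac{44}{2813} - 4877}{4875 + 563} = - \frac{13719045}{2813 \cdot 5438} = \left(- \frac{13719045}{2813}\right) \frac{1}{5438} = - \frac{13719045}{15297094}$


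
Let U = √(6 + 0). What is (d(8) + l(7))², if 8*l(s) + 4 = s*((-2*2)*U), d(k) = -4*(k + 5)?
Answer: 11319/4 + 735*√6/2 ≈ 3729.9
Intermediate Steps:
U = √6 ≈ 2.4495
d(k) = -20 - 4*k (d(k) = -4*(5 + k) = -20 - 4*k)
l(s) = -½ - s*√6/2 (l(s) = -½ + (s*((-2*2)*√6))/8 = -½ + (s*(-4*√6))/8 = -½ + (-4*s*√6)/8 = -½ - s*√6/2)
(d(8) + l(7))² = ((-20 - 4*8) + (-½ - ½*7*√6))² = ((-20 - 32) + (-½ - 7*√6/2))² = (-52 + (-½ - 7*√6/2))² = (-105/2 - 7*√6/2)²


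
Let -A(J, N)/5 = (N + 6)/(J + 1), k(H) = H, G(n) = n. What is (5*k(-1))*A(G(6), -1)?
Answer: 125/7 ≈ 17.857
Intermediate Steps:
A(J, N) = -5*(6 + N)/(1 + J) (A(J, N) = -5*(N + 6)/(J + 1) = -5*(6 + N)/(1 + J))
(5*k(-1))*A(G(6), -1) = (5*(-1))*(5*(-6 - 1*(-1))/(1 + 6)) = -25*(-6 + 1)/7 = -25*(-5)/7 = -5*(-25/7) = 125/7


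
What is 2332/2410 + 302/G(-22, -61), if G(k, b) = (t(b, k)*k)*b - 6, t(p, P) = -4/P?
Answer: 320709/143395 ≈ 2.2365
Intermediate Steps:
G(k, b) = -6 - 4*b (G(k, b) = ((-4/k)*k)*b - 6 = -4*b - 6 = -6 - 4*b)
2332/2410 + 302/G(-22, -61) = 2332/2410 + 302/(-6 - 4*(-61)) = 2332*(1/2410) + 302/(-6 + 244) = 1166/1205 + 302/238 = 1166/1205 + 302*(1/238) = 1166/1205 + 151/119 = 320709/143395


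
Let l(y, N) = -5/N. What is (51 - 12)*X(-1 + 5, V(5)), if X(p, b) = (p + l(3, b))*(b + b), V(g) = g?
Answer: 1170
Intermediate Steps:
X(p, b) = 2*b*(p - 5/b) (X(p, b) = (p - 5/b)*(b + b) = (p - 5/b)*(2*b) = 2*b*(p - 5/b))
(51 - 12)*X(-1 + 5, V(5)) = (51 - 12)*(-10 + 2*5*(-1 + 5)) = 39*(-10 + 2*5*4) = 39*(-10 + 40) = 39*30 = 1170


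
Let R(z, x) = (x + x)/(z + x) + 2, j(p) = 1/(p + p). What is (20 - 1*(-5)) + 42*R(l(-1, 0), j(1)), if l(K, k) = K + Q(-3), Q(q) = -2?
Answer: 461/5 ≈ 92.200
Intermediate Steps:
j(p) = 1/(2*p)
l(K, k) = -2 + K (l(K, k) = K - 2 = -2 + K)
R(z, x) = 2 + 2*x/(x + z) (R(z, x) = (2*x)/(x + z) + 2 = 2*x/(x + z) + 2 = 2 + 2*x/(x + z))
(20 - 1*(-5)) + 42*R(l(-1, 0), j(1)) = (20 - 1*(-5)) + 42*(2*((-2 - 1) + 2*((1/2)/1))/((1/2)/1 + (-2 - 1))) = (20 + 5) + 42*(2*(-3 + 2*((1/2)*1))/((1/2)*1 - 3)) = 25 + 42*(2*(-3 + 2*(1/2))/(1/2 - 3)) = 25 + 42*(2*(-3 + 1)/(-5/2)) = 25 + 42*(2*(-2/5)*(-2)) = 25 + 42*(8/5) = 25 + 336/5 = 461/5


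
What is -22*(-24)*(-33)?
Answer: -17424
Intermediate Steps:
-22*(-24)*(-33) = 528*(-33) = -17424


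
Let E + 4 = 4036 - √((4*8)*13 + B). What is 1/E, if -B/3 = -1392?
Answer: 36/145111 + √287/4063108 ≈ 0.00025226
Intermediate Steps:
B = 4176 (B = -3*(-1392) = 4176)
E = 4032 - 4*√287 (E = -4 + (4036 - √((4*8)*13 + 4176)) = -4 + (4036 - √(32*13 + 4176)) = -4 + (4036 - √(416 + 4176)) = -4 + (4036 - √4592) = -4 + (4036 - 4*√287) = 4032 - 4*√287 ≈ 3964.2)
1/E = 1/(4032 - 4*√287)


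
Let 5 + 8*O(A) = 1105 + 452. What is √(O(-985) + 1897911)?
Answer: √1898105 ≈ 1377.7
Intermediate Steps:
O(A) = 194 (O(A) = -5/8 + (1105 + 452)/8 = -5/8 + (⅛)*1557 = -5/8 + 1557/8 = 194)
√(O(-985) + 1897911) = √(194 + 1897911) = √1898105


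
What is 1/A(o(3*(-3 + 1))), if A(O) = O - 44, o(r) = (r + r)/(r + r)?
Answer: -1/43 ≈ -0.023256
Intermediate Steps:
o(r) = 1 (o(r) = (2*r)/((2*r)) = (2*r)*(1/(2*r)) = 1)
A(O) = -44 + O
1/A(o(3*(-3 + 1))) = 1/(-44 + 1) = 1/(-43) = -1/43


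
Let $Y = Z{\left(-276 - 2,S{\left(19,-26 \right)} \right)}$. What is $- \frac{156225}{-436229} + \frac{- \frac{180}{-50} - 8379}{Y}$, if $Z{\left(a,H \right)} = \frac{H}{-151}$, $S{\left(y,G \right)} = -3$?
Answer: $- \frac{919486631136}{2181145} \approx -4.2156 \cdot 10^{5}$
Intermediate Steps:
$Z{\left(a,H \right)} = - \frac{H}{151}$ ($Z{\left(a,H \right)} = H \left(- \frac{1}{151}\right) = - \frac{H}{151}$)
$Y = \frac{3}{151}$ ($Y = \left(- \frac{1}{151}\right) \left(-3\right) = \frac{3}{151} \approx 0.019868$)
$- \frac{156225}{-436229} + \frac{- \frac{180}{-50} - 8379}{Y} = - \frac{156225}{-436229} + \frac{- \frac{180}{-50} - 8379}{\frac{3}{151}} = \left(-156225\right) \left(- \frac{1}{436229}\right) + \left(\left(-180\right) \left(- \frac{1}{50}\right) - 8379\right) \frac{151}{3} = \frac{156225}{436229} + \left(\frac{18}{5} - 8379\right) \frac{151}{3} = \frac{156225}{436229} - \frac{2107809}{5} = - \frac{919486631136}{2181145}$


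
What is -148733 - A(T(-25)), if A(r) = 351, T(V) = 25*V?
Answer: -149084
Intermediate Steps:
-148733 - A(T(-25)) = -148733 - 1*351 = -148733 - 351 = -149084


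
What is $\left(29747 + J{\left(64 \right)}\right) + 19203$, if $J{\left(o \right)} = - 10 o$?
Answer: $48310$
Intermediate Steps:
$\left(29747 + J{\left(64 \right)}\right) + 19203 = \left(29747 - 640\right) + 19203 = 29107 + 19203 = 48310$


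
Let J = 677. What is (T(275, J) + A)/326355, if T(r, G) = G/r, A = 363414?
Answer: 99939527/89747625 ≈ 1.1136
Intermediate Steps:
(T(275, J) + A)/326355 = (677/275 + 363414)/326355 = (677*(1/275) + 363414)*(1/326355) = (677/275 + 363414)*(1/326355) = (99939527/275)*(1/326355) = 99939527/89747625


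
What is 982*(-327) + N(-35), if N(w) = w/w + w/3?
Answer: -963374/3 ≈ -3.2112e+5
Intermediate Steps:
N(w) = 1 + w/3 (N(w) = 1 + w*(⅓) = 1 + w/3)
982*(-327) + N(-35) = 982*(-327) + (1 + (⅓)*(-35)) = -321114 + (1 - 35/3) = -321114 - 32/3 = -963374/3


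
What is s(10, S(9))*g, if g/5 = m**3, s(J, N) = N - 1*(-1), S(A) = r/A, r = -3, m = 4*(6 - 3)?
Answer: 5760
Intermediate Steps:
m = 12 (m = 4*3 = 12)
S(A) = -3/A
s(J, N) = 1 + N (s(J, N) = N + 1 = 1 + N)
g = 8640 (g = 5*12**3 = 5*1728 = 8640)
s(10, S(9))*g = (1 - 3/9)*8640 = (1 - 3*1/9)*8640 = (1 - 1/3)*8640 = (2/3)*8640 = 5760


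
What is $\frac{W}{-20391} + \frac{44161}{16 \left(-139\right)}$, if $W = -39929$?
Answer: $- \frac{811684855}{45349584} \approx -17.898$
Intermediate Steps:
$\frac{W}{-20391} + \frac{44161}{16 \left(-139\right)} = - \frac{39929}{-20391} + \frac{44161}{16 \left(-139\right)} = \left(-39929\right) \left(- \frac{1}{20391}\right) + \frac{44161}{-2224} = \frac{39929}{20391} + 44161 \left(- \frac{1}{2224}\right) = \frac{39929}{20391} - \frac{44161}{2224} = - \frac{811684855}{45349584}$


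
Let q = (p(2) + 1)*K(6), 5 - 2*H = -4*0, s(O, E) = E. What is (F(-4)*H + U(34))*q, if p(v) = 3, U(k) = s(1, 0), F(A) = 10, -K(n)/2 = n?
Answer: -1200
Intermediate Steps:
K(n) = -2*n
U(k) = 0
H = 5/2 (H = 5/2 - (-2)*0 = 5/2 - ½*0 = 5/2 + 0 = 5/2 ≈ 2.5000)
q = -48 (q = (3 + 1)*(-2*6) = 4*(-12) = -48)
(F(-4)*H + U(34))*q = (10*(5/2) + 0)*(-48) = (25 + 0)*(-48) = 25*(-48) = -1200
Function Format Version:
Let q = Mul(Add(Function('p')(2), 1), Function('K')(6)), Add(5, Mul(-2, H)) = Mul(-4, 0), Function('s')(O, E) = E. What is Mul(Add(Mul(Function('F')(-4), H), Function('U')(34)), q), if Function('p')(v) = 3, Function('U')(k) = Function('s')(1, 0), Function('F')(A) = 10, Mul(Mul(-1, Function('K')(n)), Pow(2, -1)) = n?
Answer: -1200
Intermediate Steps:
Function('K')(n) = Mul(-2, n)
Function('U')(k) = 0
H = Rational(5, 2) (H = Add(Rational(5, 2), Mul(Rational(-1, 2), Mul(-4, 0))) = Add(Rational(5, 2), Mul(Rational(-1, 2), 0)) = Add(Rational(5, 2), 0) = Rational(5, 2) ≈ 2.5000)
q = -48 (q = Mul(Add(3, 1), Mul(-2, 6)) = Mul(4, -12) = -48)
Mul(Add(Mul(Function('F')(-4), H), Function('U')(34)), q) = Mul(Add(Mul(10, Rational(5, 2)), 0), -48) = Mul(Add(25, 0), -48) = Mul(25, -48) = -1200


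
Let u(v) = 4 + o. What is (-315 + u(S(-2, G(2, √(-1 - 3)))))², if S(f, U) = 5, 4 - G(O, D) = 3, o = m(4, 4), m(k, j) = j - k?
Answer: 96721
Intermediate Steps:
o = 0 (o = 4 - 1*4 = 4 - 4 = 0)
G(O, D) = 1 (G(O, D) = 4 - 1*3 = 4 - 3 = 1)
u(v) = 4 (u(v) = 4 + 0 = 4)
(-315 + u(S(-2, G(2, √(-1 - 3)))))² = (-315 + 4)² = (-311)² = 96721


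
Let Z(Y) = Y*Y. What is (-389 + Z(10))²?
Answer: 83521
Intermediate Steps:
Z(Y) = Y²
(-389 + Z(10))² = (-389 + 10²)² = (-389 + 100)² = (-289)² = 83521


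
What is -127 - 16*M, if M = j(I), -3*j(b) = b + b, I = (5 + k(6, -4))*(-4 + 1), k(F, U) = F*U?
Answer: 481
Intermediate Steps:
I = 57 (I = (5 + 6*(-4))*(-4 + 1) = (5 - 24)*(-3) = -19*(-3) = 57)
j(b) = -2*b/3 (j(b) = -(b + b)/3 = -2*b/3)
M = -38 (M = -2/3*57 = -38)
-127 - 16*M = -127 - 16*(-38) = -127 + 608 = 481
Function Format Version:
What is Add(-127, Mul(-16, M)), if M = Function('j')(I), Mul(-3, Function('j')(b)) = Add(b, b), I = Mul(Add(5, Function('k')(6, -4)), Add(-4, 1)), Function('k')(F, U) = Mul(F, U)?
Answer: 481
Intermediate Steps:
I = 57 (I = Mul(Add(5, Mul(6, -4)), Add(-4, 1)) = Mul(Add(5, -24), -3) = Mul(-19, -3) = 57)
Function('j')(b) = Mul(Rational(-2, 3), b) (Function('j')(b) = Mul(Rational(-1, 3), Add(b, b)) = Mul(Rational(-1, 3), Mul(2, b)) = Mul(Rational(-2, 3), b))
M = -38 (M = Mul(Rational(-2, 3), 57) = -38)
Add(-127, Mul(-16, M)) = Add(-127, Mul(-16, -38)) = Add(-127, 608) = 481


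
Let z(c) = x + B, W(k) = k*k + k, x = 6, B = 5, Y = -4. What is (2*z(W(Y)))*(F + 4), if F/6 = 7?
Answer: 1012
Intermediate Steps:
F = 42 (F = 6*7 = 42)
W(k) = k + k² (W(k) = k² + k = k + k²)
z(c) = 11 (z(c) = 6 + 5 = 11)
(2*z(W(Y)))*(F + 4) = (2*11)*(42 + 4) = 22*46 = 1012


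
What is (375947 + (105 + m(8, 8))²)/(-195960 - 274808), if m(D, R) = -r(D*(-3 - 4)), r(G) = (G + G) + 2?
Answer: -105543/117692 ≈ -0.89677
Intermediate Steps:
r(G) = 2 + 2*G (r(G) = 2*G + 2 = 2 + 2*G)
m(D, R) = -2 + 14*D (m(D, R) = -(2 + 2*(D*(-3 - 4))) = -(2 + 2*(D*(-7))) = -(2 + 2*(-7*D)) = -(2 - 14*D) = -2 + 14*D)
(375947 + (105 + m(8, 8))²)/(-195960 - 274808) = (375947 + (105 + (-2 + 14*8))²)/(-195960 - 274808) = (375947 + (105 + (-2 + 112))²)/(-470768) = (375947 + (105 + 110)²)*(-1/470768) = (375947 + 215²)*(-1/470768) = (375947 + 46225)*(-1/470768) = 422172*(-1/470768) = -105543/117692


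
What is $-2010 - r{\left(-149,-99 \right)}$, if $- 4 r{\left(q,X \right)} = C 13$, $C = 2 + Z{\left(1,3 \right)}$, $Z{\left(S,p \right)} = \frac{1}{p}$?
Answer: $- \frac{24029}{12} \approx -2002.4$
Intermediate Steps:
$C = \frac{7}{3}$ ($C = 2 + \frac{1}{3} = \frac{7}{3} \approx 2.3333$)
$r{\left(q,X \right)} = - \frac{91}{12}$ ($r{\left(q,X \right)} = - \frac{\frac{7}{3} \cdot 13}{4} = \left(- \frac{1}{4}\right) \frac{91}{3} = - \frac{91}{12}$)
$-2010 - r{\left(-149,-99 \right)} = -2010 - - \frac{91}{12} = -2010 + \frac{91}{12} = - \frac{24029}{12}$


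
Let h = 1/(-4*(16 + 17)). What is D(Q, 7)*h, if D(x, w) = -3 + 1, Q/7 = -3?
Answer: 1/66 ≈ 0.015152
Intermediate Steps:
Q = -21 (Q = 7*(-3) = -21)
D(x, w) = -2
h = -1/132 (h = 1/(-4*33) = 1/(-132) = -1/132 ≈ -0.0075758)
D(Q, 7)*h = -2*(-1/132) = 1/66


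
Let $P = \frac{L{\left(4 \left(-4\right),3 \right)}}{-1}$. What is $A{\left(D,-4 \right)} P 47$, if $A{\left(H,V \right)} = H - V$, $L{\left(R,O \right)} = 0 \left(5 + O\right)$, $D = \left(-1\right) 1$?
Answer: $0$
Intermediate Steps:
$D = -1$
$L{\left(R,O \right)} = 0$
$P = 0$ ($P = \frac{0}{-1} = 0 \left(-1\right) = 0$)
$A{\left(D,-4 \right)} P 47 = \left(-1 - -4\right) 0 \cdot 47 = \left(-1 + 4\right) 0 \cdot 47 = 3 \cdot 0 \cdot 47 = 0 \cdot 47 = 0$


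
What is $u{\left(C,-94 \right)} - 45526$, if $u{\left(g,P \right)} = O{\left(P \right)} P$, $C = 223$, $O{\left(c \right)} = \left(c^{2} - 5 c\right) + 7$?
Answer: $-920948$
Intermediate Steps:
$O{\left(c \right)} = 7 + c^{2} - 5 c$
$u{\left(g,P \right)} = P \left(7 + P^{2} - 5 P\right)$ ($u{\left(g,P \right)} = \left(7 + P^{2} - 5 P\right) P = P \left(7 + P^{2} - 5 P\right)$)
$u{\left(C,-94 \right)} - 45526 = - 94 \left(7 + \left(-94\right)^{2} - -470\right) - 45526 = - 94 \left(7 + 8836 + 470\right) - 45526 = \left(-94\right) 9313 - 45526 = -875422 - 45526 = -920948$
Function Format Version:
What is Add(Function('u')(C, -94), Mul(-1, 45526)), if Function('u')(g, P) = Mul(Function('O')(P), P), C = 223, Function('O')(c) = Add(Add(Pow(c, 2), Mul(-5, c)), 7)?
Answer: -920948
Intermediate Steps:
Function('O')(c) = Add(7, Pow(c, 2), Mul(-5, c))
Function('u')(g, P) = Mul(P, Add(7, Pow(P, 2), Mul(-5, P))) (Function('u')(g, P) = Mul(Add(7, Pow(P, 2), Mul(-5, P)), P) = Mul(P, Add(7, Pow(P, 2), Mul(-5, P))))
Add(Function('u')(C, -94), Mul(-1, 45526)) = Add(Mul(-94, Add(7, Pow(-94, 2), Mul(-5, -94))), Mul(-1, 45526)) = Add(Mul(-94, Add(7, 8836, 470)), -45526) = Add(Mul(-94, 9313), -45526) = Add(-875422, -45526) = -920948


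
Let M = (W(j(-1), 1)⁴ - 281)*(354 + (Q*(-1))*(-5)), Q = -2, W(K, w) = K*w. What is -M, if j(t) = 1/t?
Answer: 96320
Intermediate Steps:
M = -96320 (M = ((1/(-1))⁴ - 281)*(354 - 2*(-1)*(-5)) = ((-1*1)⁴ - 281)*(354 + 2*(-5)) = ((-1)⁴ - 281)*(354 - 10) = (1 - 281)*344 = -280*344 = -96320)
-M = -1*(-96320) = 96320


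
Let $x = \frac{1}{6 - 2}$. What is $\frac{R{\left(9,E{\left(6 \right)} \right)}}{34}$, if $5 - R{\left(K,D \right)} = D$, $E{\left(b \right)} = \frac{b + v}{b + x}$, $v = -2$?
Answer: $\frac{109}{850} \approx 0.12824$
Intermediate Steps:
$x = \frac{1}{4} \approx 0.25$
$E{\left(b \right)} = \frac{-2 + b}{\frac{1}{4} + b}$ ($E{\left(b \right)} = \frac{b - 2}{b + \frac{1}{4}} = \frac{-2 + b}{\frac{1}{4} + b}$)
$R{\left(K,D \right)} = 5 - D$
$\frac{R{\left(9,E{\left(6 \right)} \right)}}{34} = \frac{5 - \frac{4 \left(-2 + 6\right)}{1 + 4 \cdot 6}}{34} = \left(5 - 4 \frac{1}{1 + 24} \cdot 4\right) \frac{1}{34} = \left(5 - 4 \cdot \frac{1}{25} \cdot 4\right) \frac{1}{34} = \left(5 - \frac{16}{25}\right) \frac{1}{34} = \frac{109}{25} \cdot \frac{1}{34} = \frac{109}{850}$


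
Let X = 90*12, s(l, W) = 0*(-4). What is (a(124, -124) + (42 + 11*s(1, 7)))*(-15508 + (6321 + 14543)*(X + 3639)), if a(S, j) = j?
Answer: -8072220056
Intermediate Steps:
s(l, W) = 0
X = 1080
(a(124, -124) + (42 + 11*s(1, 7)))*(-15508 + (6321 + 14543)*(X + 3639)) = (-124 + (42 + 11*0))*(-15508 + (6321 + 14543)*(1080 + 3639)) = (-124 + (42 + 0))*(-15508 + 20864*4719) = (-124 + 42)*(-15508 + 98457216) = -82*98441708 = -8072220056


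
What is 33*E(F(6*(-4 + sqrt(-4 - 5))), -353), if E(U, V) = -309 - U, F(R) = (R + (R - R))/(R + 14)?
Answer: -1085535/106 - 2079*I/106 ≈ -10241.0 - 19.613*I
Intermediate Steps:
F(R) = R/(14 + R) (F(R) = (R + 0)/(14 + R) = R/(14 + R))
33*E(F(6*(-4 + sqrt(-4 - 5))), -353) = 33*(-309 - 6*(-4 + sqrt(-4 - 5))/(14 + 6*(-4 + sqrt(-4 - 5)))) = 33*(-309 - 6*(-4 + sqrt(-9))/(14 + 6*(-4 + sqrt(-9)))) = 33*(-309 - 6*(-4 + 3*I)/(14 + 6*(-4 + 3*I))) = 33*(-309 - (-24 + 18*I)/(14 + (-24 + 18*I))) = 33*(-309 - (-24 + 18*I)/(-10 + 18*I)) = 33*(-309 - (-24 + 18*I)*(-10 - 18*I)/424) = -10197 - 33*(-24 + 18*I)*(-10 - 18*I)/424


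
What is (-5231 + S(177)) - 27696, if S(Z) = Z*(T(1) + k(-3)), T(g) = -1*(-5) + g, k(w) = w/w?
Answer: -31688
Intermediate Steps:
k(w) = 1
T(g) = 5 + g
S(Z) = 7*Z (S(Z) = Z*((5 + 1) + 1) = Z*(6 + 1) = Z*7 = 7*Z)
(-5231 + S(177)) - 27696 = (-5231 + 7*177) - 27696 = (-5231 + 1239) - 27696 = -3992 - 27696 = -31688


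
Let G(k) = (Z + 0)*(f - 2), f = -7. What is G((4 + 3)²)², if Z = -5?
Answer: 2025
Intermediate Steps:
G(k) = 45 (G(k) = (-5 + 0)*(-7 - 2) = -5*(-9) = 45)
G((4 + 3)²)² = 45² = 2025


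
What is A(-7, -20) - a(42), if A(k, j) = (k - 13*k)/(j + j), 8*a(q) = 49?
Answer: -329/40 ≈ -8.2250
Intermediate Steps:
a(q) = 49/8 (a(q) = (1/8)*49 = 49/8)
A(k, j) = -6*k/j (A(k, j) = (-12*k)/((2*j)) = (-12*k)*(1/(2*j)) = -6*k/j)
A(-7, -20) - a(42) = -6*(-7)/(-20) - 1*49/8 = -6*(-7)*(-1/20) - 49/8 = -21/10 - 49/8 = -329/40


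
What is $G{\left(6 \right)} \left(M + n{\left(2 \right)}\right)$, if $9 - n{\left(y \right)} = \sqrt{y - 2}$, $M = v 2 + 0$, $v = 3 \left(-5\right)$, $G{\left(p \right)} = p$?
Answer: $-126$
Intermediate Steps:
$v = -15$
$M = -30$ ($M = \left(-15\right) 2 + 0 = -30 + 0 = -30$)
$n{\left(y \right)} = 9 - \sqrt{-2 + y}$ ($n{\left(y \right)} = 9 - \sqrt{y - 2} = 9 - \sqrt{-2 + y}$)
$G{\left(6 \right)} \left(M + n{\left(2 \right)}\right) = 6 \left(-30 + \left(9 - \sqrt{-2 + 2}\right)\right) = 6 \left(-30 + \left(9 - \sqrt{0}\right)\right) = 6 \left(-30 + \left(9 - 0\right)\right) = 6 \left(-30 + \left(9 + 0\right)\right) = 6 \left(-30 + 9\right) = 6 \left(-21\right) = -126$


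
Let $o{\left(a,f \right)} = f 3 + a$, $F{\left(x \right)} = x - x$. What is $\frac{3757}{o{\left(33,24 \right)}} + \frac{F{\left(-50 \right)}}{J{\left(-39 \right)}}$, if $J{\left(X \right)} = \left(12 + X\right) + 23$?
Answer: $\frac{3757}{105} \approx 35.781$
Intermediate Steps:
$F{\left(x \right)} = 0$
$J{\left(X \right)} = 35 + X$
$o{\left(a,f \right)} = a + 3 f$ ($o{\left(a,f \right)} = 3 f + a = a + 3 f$)
$\frac{3757}{o{\left(33,24 \right)}} + \frac{F{\left(-50 \right)}}{J{\left(-39 \right)}} = \frac{3757}{33 + 3 \cdot 24} + \frac{0}{35 - 39} = \frac{3757}{33 + 72} + \frac{0}{-4} = \frac{3757}{105} + 0 \left(- \frac{1}{4}\right) = 3757 \cdot \frac{1}{105} + 0 = \frac{3757}{105} + 0 = \frac{3757}{105}$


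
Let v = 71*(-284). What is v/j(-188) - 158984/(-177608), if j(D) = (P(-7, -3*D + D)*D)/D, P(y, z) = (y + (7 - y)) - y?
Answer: -223691371/155407 ≈ -1439.4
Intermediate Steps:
P(y, z) = 7 - y
v = -20164
j(D) = 14 (j(D) = ((7 - 1*(-7))*D)/D = ((7 + 7)*D)/D = (14*D)/D = 14)
v/j(-188) - 158984/(-177608) = -20164/14 - 158984/(-177608) = -20164*1/14 - 158984*(-1/177608) = -10082/7 + 19873/22201 = -223691371/155407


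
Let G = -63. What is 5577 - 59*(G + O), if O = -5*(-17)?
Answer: 4279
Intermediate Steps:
O = 85
5577 - 59*(G + O) = 5577 - 59*(-63 + 85) = 5577 - 59*22 = 5577 - 1*1298 = 5577 - 1298 = 4279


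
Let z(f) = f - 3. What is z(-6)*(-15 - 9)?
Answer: 216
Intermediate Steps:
z(f) = -3 + f
z(-6)*(-15 - 9) = (-3 - 6)*(-15 - 9) = -9*(-24) = 216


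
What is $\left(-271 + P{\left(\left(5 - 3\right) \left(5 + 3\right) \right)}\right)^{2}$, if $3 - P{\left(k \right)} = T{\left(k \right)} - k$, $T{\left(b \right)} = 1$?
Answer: $64009$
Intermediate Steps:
$P{\left(k \right)} = 2 + k$ ($P{\left(k \right)} = 3 - \left(1 - k\right) = 3 + \left(-1 + k\right) = 2 + k$)
$\left(-271 + P{\left(\left(5 - 3\right) \left(5 + 3\right) \right)}\right)^{2} = \left(-271 + \left(2 + \left(5 - 3\right) \left(5 + 3\right)\right)\right)^{2} = \left(-271 + \left(2 + 2 \cdot 8\right)\right)^{2} = \left(-271 + \left(2 + 16\right)\right)^{2} = \left(-271 + 18\right)^{2} = \left(-253\right)^{2} = 64009$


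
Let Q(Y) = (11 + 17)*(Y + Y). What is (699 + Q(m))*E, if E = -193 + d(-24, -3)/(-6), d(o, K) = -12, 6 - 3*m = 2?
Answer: -443311/3 ≈ -1.4777e+5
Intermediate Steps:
m = 4/3 (m = 2 - 1/3*2 = 2 - 2/3 = 4/3 ≈ 1.3333)
Q(Y) = 56*Y (Q(Y) = 28*(2*Y) = 56*Y)
E = -191 (E = -193 - 12/(-6) = -193 - 12*(-1/6) = -193 + 2 = -191)
(699 + Q(m))*E = (699 + 56*(4/3))*(-191) = (699 + 224/3)*(-191) = (2321/3)*(-191) = -443311/3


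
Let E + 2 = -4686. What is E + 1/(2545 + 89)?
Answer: -12348191/2634 ≈ -4688.0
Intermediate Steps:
E = -4688 (E = -2 - 4686 = -4688)
E + 1/(2545 + 89) = -4688 + 1/(2545 + 89) = -4688 + 1/2634 = -12348191/2634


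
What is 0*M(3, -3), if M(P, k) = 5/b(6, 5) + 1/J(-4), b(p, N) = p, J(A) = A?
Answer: 0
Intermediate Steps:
M(P, k) = 7/12 (M(P, k) = 5/6 + 1/(-4) = 5*(⅙) + 1*(-¼) = ⅚ - ¼ = 7/12)
0*M(3, -3) = 0*(7/12) = 0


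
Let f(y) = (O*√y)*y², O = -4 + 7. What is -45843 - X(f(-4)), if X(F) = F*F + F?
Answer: -36627 - 96*I ≈ -36627.0 - 96.0*I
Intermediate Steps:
O = 3
f(y) = 3*y^(5/2) (f(y) = (3*√y)*y² = 3*y^(5/2))
X(F) = F + F² (X(F) = F² + F = F + F²)
-45843 - X(f(-4)) = -45843 - 3*(-4)^(5/2)*(1 + 3*(-4)^(5/2)) = -45843 - 3*(32*I)*(1 + 3*(32*I)) = -45843 - 96*I*(1 + 96*I)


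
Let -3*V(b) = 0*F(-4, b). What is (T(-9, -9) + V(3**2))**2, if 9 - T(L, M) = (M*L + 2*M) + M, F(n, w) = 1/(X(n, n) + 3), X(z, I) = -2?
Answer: 2025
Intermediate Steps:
F(n, w) = 1 (F(n, w) = 1/(-2 + 3) = 1/1 = 1)
T(L, M) = 9 - 3*M - L*M (T(L, M) = 9 - ((M*L + 2*M) + M) = 9 - ((L*M + 2*M) + M) = 9 - ((2*M + L*M) + M) = 9 - (3*M + L*M) = 9 + (-3*M - L*M) = 9 - 3*M - L*M)
V(b) = 0 (V(b) = -0 = -1/3*0 = 0)
(T(-9, -9) + V(3**2))**2 = ((9 - 3*(-9) - 1*(-9)*(-9)) + 0)**2 = ((9 + 27 - 81) + 0)**2 = (-45 + 0)**2 = (-45)**2 = 2025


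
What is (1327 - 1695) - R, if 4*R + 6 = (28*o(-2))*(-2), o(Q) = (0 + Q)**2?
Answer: -621/2 ≈ -310.50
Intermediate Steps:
o(Q) = Q**2
R = -115/2 (R = -3/2 + ((28*(-2)**2)*(-2))/4 = -3/2 + ((28*4)*(-2))/4 = -3/2 + (112*(-2))/4 = -3/2 + (1/4)*(-224) = -3/2 - 56 = -115/2 ≈ -57.500)
(1327 - 1695) - R = (1327 - 1695) - 1*(-115/2) = -368 + 115/2 = -621/2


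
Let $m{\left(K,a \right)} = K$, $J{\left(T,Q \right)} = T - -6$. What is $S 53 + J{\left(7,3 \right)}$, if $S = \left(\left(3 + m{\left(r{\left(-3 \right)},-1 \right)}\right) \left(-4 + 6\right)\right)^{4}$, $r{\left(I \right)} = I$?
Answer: $13$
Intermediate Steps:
$J{\left(T,Q \right)} = 6 + T$ ($J{\left(T,Q \right)} = T + 6 = 6 + T$)
$S = 0$ ($S = \left(\left(3 - 3\right) \left(-4 + 6\right)\right)^{4} = \left(0 \cdot 2\right)^{4} = 0^{4} = 0$)
$S 53 + J{\left(7,3 \right)} = 0 \cdot 53 + \left(6 + 7\right) = 0 + 13 = 13$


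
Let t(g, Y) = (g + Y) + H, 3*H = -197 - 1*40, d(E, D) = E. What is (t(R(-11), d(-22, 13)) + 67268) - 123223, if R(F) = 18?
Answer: -56038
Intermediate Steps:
H = -79 (H = (-197 - 1*40)/3 = (-197 - 40)/3 = (⅓)*(-237) = -79)
t(g, Y) = -79 + Y + g (t(g, Y) = (g + Y) - 79 = (Y + g) - 79 = -79 + Y + g)
(t(R(-11), d(-22, 13)) + 67268) - 123223 = ((-79 - 22 + 18) + 67268) - 123223 = (-83 + 67268) - 123223 = 67185 - 123223 = -56038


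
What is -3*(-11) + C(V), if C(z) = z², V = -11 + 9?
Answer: 37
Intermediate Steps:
V = -2
-3*(-11) + C(V) = -3*(-11) + (-2)² = 33 + 4 = 37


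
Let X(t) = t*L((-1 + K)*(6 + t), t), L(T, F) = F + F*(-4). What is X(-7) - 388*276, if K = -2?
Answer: -107235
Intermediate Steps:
L(T, F) = -3*F (L(T, F) = F - 4*F = -3*F)
X(t) = -3*t**2 (X(t) = t*(-3*t) = -3*t**2)
X(-7) - 388*276 = -3*(-7)**2 - 388*276 = -3*49 - 107088 = -147 - 107088 = -107235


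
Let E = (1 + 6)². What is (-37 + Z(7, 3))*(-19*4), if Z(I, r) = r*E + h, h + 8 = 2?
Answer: -7904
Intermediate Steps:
E = 49 (E = 7² = 49)
h = -6 (h = -8 + 2 = -6)
Z(I, r) = -6 + 49*r (Z(I, r) = r*49 - 6 = 49*r - 6 = -6 + 49*r)
(-37 + Z(7, 3))*(-19*4) = (-37 + (-6 + 49*3))*(-19*4) = (-37 + (-6 + 147))*(-76) = (-37 + 141)*(-76) = 104*(-76) = -7904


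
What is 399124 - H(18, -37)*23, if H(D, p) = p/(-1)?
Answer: 398273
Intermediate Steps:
H(D, p) = -p (H(D, p) = p*(-1) = -p)
399124 - H(18, -37)*23 = 399124 - (-1*(-37))*23 = 399124 - 37*23 = 399124 - 1*851 = 399124 - 851 = 398273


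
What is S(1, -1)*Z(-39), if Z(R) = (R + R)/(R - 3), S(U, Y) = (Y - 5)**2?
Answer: 468/7 ≈ 66.857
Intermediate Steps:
S(U, Y) = (-5 + Y)**2
Z(R) = 2*R/(-3 + R) (Z(R) = (2*R)/(-3 + R) = 2*R/(-3 + R))
S(1, -1)*Z(-39) = (-5 - 1)**2*(2*(-39)/(-3 - 39)) = (-6)**2*(2*(-39)/(-42)) = 36*(2*(-39)*(-1/42)) = 36*(13/7) = 468/7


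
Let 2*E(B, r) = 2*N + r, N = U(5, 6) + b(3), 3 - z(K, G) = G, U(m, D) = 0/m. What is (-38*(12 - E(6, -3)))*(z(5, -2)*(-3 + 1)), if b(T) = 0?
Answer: 5130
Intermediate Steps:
U(m, D) = 0
z(K, G) = 3 - G
N = 0 (N = 0 + 0 = 0)
E(B, r) = r/2 (E(B, r) = (2*0 + r)/2 = (0 + r)/2 = r/2)
(-38*(12 - E(6, -3)))*(z(5, -2)*(-3 + 1)) = (-38*(12 - (-3)/2))*((3 - 1*(-2))*(-3 + 1)) = (-38*(12 - 1*(-3/2)))*((3 + 2)*(-2)) = (-38*(12 + 3/2))*(5*(-2)) = -38*27/2*(-10) = -513*(-10) = 5130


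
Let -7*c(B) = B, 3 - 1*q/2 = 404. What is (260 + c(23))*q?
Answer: -1441194/7 ≈ -2.0588e+5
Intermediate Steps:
q = -802 (q = 6 - 2*404 = 6 - 808 = -802)
c(B) = -B/7
(260 + c(23))*q = (260 - ⅐*23)*(-802) = (260 - 23/7)*(-802) = (1797/7)*(-802) = -1441194/7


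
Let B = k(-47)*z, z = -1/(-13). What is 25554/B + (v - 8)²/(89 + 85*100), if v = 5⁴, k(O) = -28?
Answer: -203044549/17178 ≈ -11820.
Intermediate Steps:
z = 1/13 (z = -1*(-1/13) = 1/13 ≈ 0.076923)
v = 625
B = -28/13 (B = -28*1/13 = -28/13 ≈ -2.1538)
25554/B + (v - 8)²/(89 + 85*100) = 25554/(-28/13) + (625 - 8)²/(89 + 85*100) = 25554*(-13/28) + 617²/(89 + 8500) = -166101/14 + 380689/8589 = -203044549/17178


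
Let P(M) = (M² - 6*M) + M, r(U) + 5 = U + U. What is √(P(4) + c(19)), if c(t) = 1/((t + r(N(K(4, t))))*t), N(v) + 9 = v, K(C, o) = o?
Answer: 3*I*√185402/646 ≈ 1.9996*I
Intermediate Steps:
N(v) = -9 + v
r(U) = -5 + 2*U (r(U) = -5 + (U + U) = -5 + 2*U)
P(M) = M² - 5*M
c(t) = 1/(t*(-23 + 3*t)) (c(t) = 1/((t + (-5 + 2*(-9 + t)))*t) = 1/((t + (-5 + (-18 + 2*t)))*t) = 1/((t + (-23 + 2*t))*t) = 1/((-23 + 3*t)*t) = 1/(t*(-23 + 3*t)))
√(P(4) + c(19)) = √(4*(-5 + 4) + 1/(19*(-23 + 3*19))) = √(4*(-1) + 1/(19*(-23 + 57))) = √(-4 + (1/19)/34) = √(-4 + (1/19)*(1/34)) = √(-4 + 1/646) = √(-2583/646) = 3*I*√185402/646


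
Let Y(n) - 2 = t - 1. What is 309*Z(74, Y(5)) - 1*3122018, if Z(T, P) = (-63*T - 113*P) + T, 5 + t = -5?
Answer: -4225457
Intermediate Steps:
t = -10 (t = -5 - 5 = -10)
Y(n) = -9 (Y(n) = 2 + (-10 - 1) = 2 - 11 = -9)
Z(T, P) = -113*P - 62*T (Z(T, P) = (-113*P - 63*T) + T = -113*P - 62*T)
309*Z(74, Y(5)) - 1*3122018 = 309*(-113*(-9) - 62*74) - 1*3122018 = 309*(1017 - 4588) - 3122018 = 309*(-3571) - 3122018 = -1103439 - 3122018 = -4225457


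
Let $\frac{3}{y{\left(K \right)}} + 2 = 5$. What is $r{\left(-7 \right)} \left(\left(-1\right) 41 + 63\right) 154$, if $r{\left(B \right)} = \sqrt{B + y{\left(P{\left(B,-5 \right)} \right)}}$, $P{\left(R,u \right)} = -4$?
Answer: $3388 i \sqrt{6} \approx 8298.9 i$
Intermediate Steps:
$y{\left(K \right)} = 1$ ($y{\left(K \right)} = \frac{3}{-2 + 5} = \frac{3}{3} = 3 \cdot \frac{1}{3} = 1$)
$r{\left(B \right)} = \sqrt{1 + B}$ ($r{\left(B \right)} = \sqrt{B + 1} = \sqrt{1 + B}$)
$r{\left(-7 \right)} \left(\left(-1\right) 41 + 63\right) 154 = \sqrt{1 - 7} \left(\left(-1\right) 41 + 63\right) 154 = \sqrt{-6} \left(-41 + 63\right) 154 = i \sqrt{6} \cdot 22 \cdot 154 = 22 i \sqrt{6} \cdot 154 = 3388 i \sqrt{6}$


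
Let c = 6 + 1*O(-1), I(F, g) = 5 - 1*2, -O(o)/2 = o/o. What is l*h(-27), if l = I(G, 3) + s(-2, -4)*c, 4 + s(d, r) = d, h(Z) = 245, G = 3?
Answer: -5145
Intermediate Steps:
s(d, r) = -4 + d
O(o) = -2 (O(o) = -2*o/o = -2*1 = -2)
I(F, g) = 3 (I(F, g) = 5 - 2 = 3)
c = 4 (c = 6 + 1*(-2) = 6 - 2 = 4)
l = -21 (l = 3 + (-4 - 2)*4 = 3 - 6*4 = 3 - 24 = -21)
l*h(-27) = -21*245 = -5145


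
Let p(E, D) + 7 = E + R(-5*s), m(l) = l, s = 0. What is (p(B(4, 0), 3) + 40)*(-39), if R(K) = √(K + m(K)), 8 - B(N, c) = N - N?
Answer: -1599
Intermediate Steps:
B(N, c) = 8 (B(N, c) = 8 - (N - N) = 8 - 1*0 = 8 + 0 = 8)
R(K) = √2*√K (R(K) = √(K + K) = √(2*K) = √2*√K)
p(E, D) = -7 + E (p(E, D) = -7 + (E + √2*√(-5*0)) = -7 + (E + √2*√0) = -7 + (E + √2*0) = -7 + (E + 0) = -7 + E)
(p(B(4, 0), 3) + 40)*(-39) = ((-7 + 8) + 40)*(-39) = (1 + 40)*(-39) = 41*(-39) = -1599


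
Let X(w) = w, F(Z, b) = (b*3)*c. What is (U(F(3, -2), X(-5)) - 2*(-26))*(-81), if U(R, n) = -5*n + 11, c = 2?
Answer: -7128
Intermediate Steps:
F(Z, b) = 6*b (F(Z, b) = (b*3)*2 = (3*b)*2 = 6*b)
U(R, n) = 11 - 5*n
(U(F(3, -2), X(-5)) - 2*(-26))*(-81) = ((11 - 5*(-5)) - 2*(-26))*(-81) = ((11 + 25) + 52)*(-81) = (36 + 52)*(-81) = 88*(-81) = -7128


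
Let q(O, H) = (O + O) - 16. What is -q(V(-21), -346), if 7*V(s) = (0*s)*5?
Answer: 16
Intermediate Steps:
V(s) = 0 (V(s) = ((0*s)*5)/7 = (0*5)/7 = (⅐)*0 = 0)
q(O, H) = -16 + 2*O (q(O, H) = 2*O - 16 = -16 + 2*O)
-q(V(-21), -346) = -(-16 + 2*0) = -(-16 + 0) = -1*(-16) = 16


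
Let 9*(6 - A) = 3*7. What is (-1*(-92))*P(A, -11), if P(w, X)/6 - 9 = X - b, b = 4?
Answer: -3312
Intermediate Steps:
A = 11/3 (A = 6 - 7/3 = 11/3 ≈ 3.6667)
P(w, X) = 30 + 6*X (P(w, X) = 54 + 6*(X - 1*4) = 54 + 6*(X - 4) = 54 + 6*(-4 + X) = 54 + (-24 + 6*X) = 30 + 6*X)
(-1*(-92))*P(A, -11) = (-1*(-92))*(30 + 6*(-11)) = 92*(30 - 66) = 92*(-36) = -3312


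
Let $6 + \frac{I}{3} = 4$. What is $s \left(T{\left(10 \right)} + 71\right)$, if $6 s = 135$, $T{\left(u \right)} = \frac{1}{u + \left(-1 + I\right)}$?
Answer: $1605$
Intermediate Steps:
$I = -6$ ($I = -18 + 3 \cdot 4 = -18 + 12 = -6$)
$T{\left(u \right)} = \frac{1}{-7 + u}$ ($T{\left(u \right)} = \frac{1}{u - 7} = \frac{1}{-7 + u}$)
$s = \frac{45}{2}$ ($s = \frac{1}{6} \cdot 135 = \frac{45}{2} \approx 22.5$)
$s \left(T{\left(10 \right)} + 71\right) = \frac{45 \left(\frac{1}{-7 + 10} + 71\right)}{2} = \frac{45 \left(\frac{1}{3} + 71\right)}{2} = \frac{45}{2} \cdot \frac{214}{3} = 1605$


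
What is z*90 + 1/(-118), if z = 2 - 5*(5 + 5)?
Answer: -509761/118 ≈ -4320.0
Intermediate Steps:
z = -48 (z = 2 - 5*10 = 2 - 50 = -48)
z*90 + 1/(-118) = -48*90 + 1/(-118) = -4320 - 1/118 = -509761/118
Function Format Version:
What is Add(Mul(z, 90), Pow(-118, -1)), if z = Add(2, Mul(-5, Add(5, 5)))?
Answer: Rational(-509761, 118) ≈ -4320.0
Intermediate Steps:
z = -48 (z = Add(2, Mul(-5, 10)) = Add(2, -50) = -48)
Add(Mul(z, 90), Pow(-118, -1)) = Add(Mul(-48, 90), Pow(-118, -1)) = Add(-4320, Rational(-1, 118)) = Rational(-509761, 118)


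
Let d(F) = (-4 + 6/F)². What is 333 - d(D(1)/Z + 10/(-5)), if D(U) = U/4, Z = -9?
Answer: 1516493/5329 ≈ 284.57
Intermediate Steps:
D(U) = U/4 (D(U) = U*(¼) = U/4)
333 - d(D(1)/Z + 10/(-5)) = 333 - 4*(-3 + 2*(((¼)*1)/(-9) + 10/(-5)))²/(((¼)*1)/(-9) + 10/(-5))² = 333 - 4*(-3 + 2*((¼)*(-⅑) + 10*(-⅕)))²/((¼)*(-⅑) + 10*(-⅕))² = 333 - 4*(-3 + 2*(-1/36 - 2))²/(-1/36 - 2)² = 333 - 4*(-3 + 2*(-73/36))²/(-73/36)² = 333 - 4*1296*(-3 - 73/18)²/5329 = 333 - 4*1296*(-127/18)²/5329 = 333 - 4*1296*16129/(5329*324) = 333 - 1*258064/5329 = 333 - 258064/5329 = 1516493/5329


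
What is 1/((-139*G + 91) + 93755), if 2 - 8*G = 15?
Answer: 8/752575 ≈ 1.0630e-5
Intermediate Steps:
G = -13/8 (G = ¼ - ⅛*15 = ¼ - 15/8 = -13/8 ≈ -1.6250)
1/((-139*G + 91) + 93755) = 1/((-139*(-13/8) + 91) + 93755) = 1/((1807/8 + 91) + 93755) = 1/(2535/8 + 93755) = 1/(752575/8) = 8/752575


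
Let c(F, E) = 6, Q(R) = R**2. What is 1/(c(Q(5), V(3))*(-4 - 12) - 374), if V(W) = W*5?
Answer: -1/470 ≈ -0.0021277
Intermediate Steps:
V(W) = 5*W
1/(c(Q(5), V(3))*(-4 - 12) - 374) = 1/(6*(-4 - 12) - 374) = 1/(6*(-16) - 374) = 1/(-96 - 374) = 1/(-470) = -1/470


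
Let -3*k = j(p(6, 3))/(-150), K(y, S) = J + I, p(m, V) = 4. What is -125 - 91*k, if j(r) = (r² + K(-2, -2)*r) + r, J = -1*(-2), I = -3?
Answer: -28853/225 ≈ -128.24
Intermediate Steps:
J = 2
K(y, S) = -1 (K(y, S) = 2 - 3 = -1)
j(r) = r² (j(r) = (r² - r) + r = r²)
k = 8/225 (k = -4²/(3*(-150)) = -16*(-1)/(3*150) = -⅓*(-8/75) = 8/225 ≈ 0.035556)
-125 - 91*k = -125 - 91*8/225 = -125 - 728/225 = -28853/225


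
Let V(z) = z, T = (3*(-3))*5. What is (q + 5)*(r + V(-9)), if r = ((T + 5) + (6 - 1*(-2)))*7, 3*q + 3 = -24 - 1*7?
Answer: 4427/3 ≈ 1475.7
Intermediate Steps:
T = -45 (T = -9*5 = -45)
q = -34/3 (q = -1 + (-24 - 1*7)/3 = -1 + (-24 - 7)/3 = -1 + (⅓)*(-31) = -1 - 31/3 = -34/3 ≈ -11.333)
r = -224 (r = ((-45 + 5) + (6 - 1*(-2)))*7 = (-40 + (6 + 2))*7 = (-40 + 8)*7 = -32*7 = -224)
(q + 5)*(r + V(-9)) = (-34/3 + 5)*(-224 - 9) = -19/3*(-233) = 4427/3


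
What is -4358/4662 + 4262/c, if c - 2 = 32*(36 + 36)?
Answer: 2454974/2687643 ≈ 0.91343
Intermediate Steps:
c = 2306 (c = 2 + 32*(36 + 36) = 2 + 32*72 = 2 + 2304 = 2306)
-4358/4662 + 4262/c = -4358/4662 + 4262/2306 = -4358*1/4662 + 4262*(1/2306) = -2179/2331 + 2131/1153 = 2454974/2687643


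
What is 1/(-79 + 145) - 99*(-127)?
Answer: 829819/66 ≈ 12573.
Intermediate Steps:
1/(-79 + 145) - 99*(-127) = 1/66 + 12573 = 829819/66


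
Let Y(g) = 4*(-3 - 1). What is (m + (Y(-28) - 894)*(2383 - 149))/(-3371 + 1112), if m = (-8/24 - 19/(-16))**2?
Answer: 4683892079/5204736 ≈ 899.93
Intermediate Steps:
Y(g) = -16 (Y(g) = 4*(-4) = -16)
m = 1681/2304 (m = (-8*1/24 - 19*(-1/16))**2 = (-1/3 + 19/16)**2 = (41/48)**2 = 1681/2304 ≈ 0.72960)
(m + (Y(-28) - 894)*(2383 - 149))/(-3371 + 1112) = (1681/2304 + (-16 - 894)*(2383 - 149))/(-3371 + 1112) = (1681/2304 - 910*2234)/(-2259) = (1681/2304 - 2032940)*(-1/2259) = -4683892079/2304*(-1/2259) = 4683892079/5204736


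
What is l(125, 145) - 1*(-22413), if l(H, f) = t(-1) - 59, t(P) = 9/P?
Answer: 22345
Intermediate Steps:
l(H, f) = -68 (l(H, f) = 9/(-1) - 59 = 9*(-1) - 59 = -9 - 59 = -68)
l(125, 145) - 1*(-22413) = -68 - 1*(-22413) = -68 + 22413 = 22345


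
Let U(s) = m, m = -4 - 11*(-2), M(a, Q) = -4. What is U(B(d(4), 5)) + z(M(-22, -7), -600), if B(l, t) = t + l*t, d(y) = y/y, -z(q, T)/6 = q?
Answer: 42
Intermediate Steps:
z(q, T) = -6*q
d(y) = 1
m = 18 (m = -4 + 22 = 18)
U(s) = 18
U(B(d(4), 5)) + z(M(-22, -7), -600) = 18 - 6*(-4) = 18 + 24 = 42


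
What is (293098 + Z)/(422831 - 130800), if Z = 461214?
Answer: 754312/292031 ≈ 2.5830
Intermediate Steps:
(293098 + Z)/(422831 - 130800) = (293098 + 461214)/(422831 - 130800) = 754312/292031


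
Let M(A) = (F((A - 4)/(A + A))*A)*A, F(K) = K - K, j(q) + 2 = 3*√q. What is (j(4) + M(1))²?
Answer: 16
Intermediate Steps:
j(q) = -2 + 3*√q
F(K) = 0
M(A) = 0 (M(A) = (0*A)*A = 0*A = 0)
(j(4) + M(1))² = ((-2 + 3*√4) + 0)² = ((-2 + 3*2) + 0)² = ((-2 + 6) + 0)² = (4 + 0)² = 4² = 16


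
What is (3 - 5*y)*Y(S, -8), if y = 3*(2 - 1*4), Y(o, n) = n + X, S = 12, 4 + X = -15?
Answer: -891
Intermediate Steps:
X = -19 (X = -4 - 15 = -19)
Y(o, n) = -19 + n (Y(o, n) = n - 19 = -19 + n)
y = -6 (y = 3*(2 - 4) = 3*(-2) = -6)
(3 - 5*y)*Y(S, -8) = (3 - 5*(-6))*(-19 - 8) = (3 + 30)*(-27) = 33*(-27) = -891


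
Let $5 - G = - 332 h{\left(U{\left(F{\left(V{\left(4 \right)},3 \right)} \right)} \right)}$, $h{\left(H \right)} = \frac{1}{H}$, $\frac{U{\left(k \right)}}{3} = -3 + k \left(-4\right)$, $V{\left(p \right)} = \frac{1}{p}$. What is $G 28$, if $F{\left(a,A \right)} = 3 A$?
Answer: $\frac{7084}{117} \approx 60.547$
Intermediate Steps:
$U{\left(k \right)} = -9 - 12 k$ ($U{\left(k \right)} = 3 \left(-3 + k \left(-4\right)\right) = 3 \left(-3 - 4 k\right) = -9 - 12 k$)
$G = \frac{253}{117}$ ($G = 5 - - \frac{332}{-9 - 12 \cdot 3 \cdot 3} = 5 - - \frac{332}{-9 - 108} = 5 - - \frac{332}{-117} = 5 - \left(-332\right) \left(- \frac{1}{117}\right) = 5 - \frac{332}{117} = \frac{253}{117} \approx 2.1624$)
$G 28 = \frac{253}{117} \cdot 28 = \frac{7084}{117}$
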